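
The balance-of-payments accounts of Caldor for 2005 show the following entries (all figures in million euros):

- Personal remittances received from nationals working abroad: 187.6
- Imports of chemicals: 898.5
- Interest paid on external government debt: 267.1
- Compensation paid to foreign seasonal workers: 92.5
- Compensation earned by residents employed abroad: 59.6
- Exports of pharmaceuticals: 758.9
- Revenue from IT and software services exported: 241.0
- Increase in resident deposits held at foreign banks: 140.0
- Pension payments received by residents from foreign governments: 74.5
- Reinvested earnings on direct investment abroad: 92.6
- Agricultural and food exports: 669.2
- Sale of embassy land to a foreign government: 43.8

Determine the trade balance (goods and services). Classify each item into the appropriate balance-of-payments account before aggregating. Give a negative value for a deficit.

770.6

Goods: 758.9 + 669.2 - 898.5 = 529.6
Services: 241.0
Trade balance = 529.6 + 241.0 = 770.6
(Excluded from the trade balance — secondary income: personal remittances received from nationals working abroad 187.6, pension payments received by residents from foreign governments 74.5; primary income: interest paid on external government debt 267.1, compensation paid to foreign seasonal workers 92.5, compensation earned by residents employed abroad 59.6, reinvested earnings on direct investment abroad 92.6; financial account: increase in resident deposits held at foreign banks 140.0; capital account: sale of embassy land to a foreign government 43.8.)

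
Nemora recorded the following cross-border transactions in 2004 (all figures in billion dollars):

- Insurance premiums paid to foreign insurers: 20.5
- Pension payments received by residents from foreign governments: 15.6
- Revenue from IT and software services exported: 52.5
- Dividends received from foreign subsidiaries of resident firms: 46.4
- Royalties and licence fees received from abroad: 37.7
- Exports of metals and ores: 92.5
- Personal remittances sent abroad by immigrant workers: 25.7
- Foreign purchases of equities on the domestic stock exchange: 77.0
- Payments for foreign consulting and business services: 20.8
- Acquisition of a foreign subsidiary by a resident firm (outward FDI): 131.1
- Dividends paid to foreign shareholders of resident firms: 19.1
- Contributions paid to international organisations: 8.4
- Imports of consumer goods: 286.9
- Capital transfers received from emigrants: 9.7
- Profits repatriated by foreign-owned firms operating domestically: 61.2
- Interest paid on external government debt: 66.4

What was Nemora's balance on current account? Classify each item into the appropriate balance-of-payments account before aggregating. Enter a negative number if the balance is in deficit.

-264.3

Goods: -286.9 + 92.5 = -194.4
Services: 52.5 - 20.8 - 20.5 + 37.7 = 48.9
Primary income: -66.4 - 19.1 + 46.4 - 61.2 = -100.3
Secondary income: -8.4 + 15.6 - 25.7 = -18.5
Current account = (-194.4) + 48.9 + (-100.3) + (-18.5) = -264.3
(Excluded from the current account — financial account: foreign purchases of equities on the domestic stock exchange 77.0, acquisition of a foreign subsidiary by a resident firm (outward FDI) 131.1; capital account: capital transfers received from emigrants 9.7.)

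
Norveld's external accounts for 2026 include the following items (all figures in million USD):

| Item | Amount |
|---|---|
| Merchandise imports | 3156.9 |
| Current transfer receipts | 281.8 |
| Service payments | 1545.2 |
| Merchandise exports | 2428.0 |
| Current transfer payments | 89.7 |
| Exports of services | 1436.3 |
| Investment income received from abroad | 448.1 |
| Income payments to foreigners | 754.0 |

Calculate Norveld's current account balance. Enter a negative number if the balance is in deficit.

-951.6

Goods balance = 2428.0 - 3156.9 = -728.9
Services balance = 1436.3 - 1545.2 = -108.9
Trade balance (goods + services) = -728.9 + (-108.9) = -837.8
Net primary income = 448.1 - 754.0 = -305.9
Net secondary income = 281.8 - 89.7 = 192.1
Current account = -837.8 + (-305.9) + 192.1 = -951.6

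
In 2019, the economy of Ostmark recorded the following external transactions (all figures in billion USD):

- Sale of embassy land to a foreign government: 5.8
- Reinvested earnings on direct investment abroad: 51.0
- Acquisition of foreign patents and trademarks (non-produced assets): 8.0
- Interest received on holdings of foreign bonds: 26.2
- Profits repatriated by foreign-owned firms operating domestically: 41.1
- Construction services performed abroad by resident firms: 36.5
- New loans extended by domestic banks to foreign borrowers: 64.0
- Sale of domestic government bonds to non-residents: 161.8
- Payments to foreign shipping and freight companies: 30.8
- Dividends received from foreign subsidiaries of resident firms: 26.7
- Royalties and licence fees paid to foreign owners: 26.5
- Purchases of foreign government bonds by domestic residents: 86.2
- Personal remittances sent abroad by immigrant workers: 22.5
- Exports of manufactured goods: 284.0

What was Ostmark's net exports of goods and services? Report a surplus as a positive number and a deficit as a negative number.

Goods: 284.0
Services: -26.5 - 30.8 + 36.5 = -20.8
Trade balance = 284.0 + (-20.8) = 263.2
(Excluded from the trade balance — capital account: sale of embassy land to a foreign government 5.8, acquisition of foreign patents and trademarks (non-produced assets) 8.0; primary income: reinvested earnings on direct investment abroad 51.0, interest received on holdings of foreign bonds 26.2, profits repatriated by foreign-owned firms operating domestically 41.1, dividends received from foreign subsidiaries of resident firms 26.7; financial account: new loans extended by domestic banks to foreign borrowers 64.0, sale of domestic government bonds to non-residents 161.8, purchases of foreign government bonds by domestic residents 86.2; secondary income: personal remittances sent abroad by immigrant workers 22.5.)

263.2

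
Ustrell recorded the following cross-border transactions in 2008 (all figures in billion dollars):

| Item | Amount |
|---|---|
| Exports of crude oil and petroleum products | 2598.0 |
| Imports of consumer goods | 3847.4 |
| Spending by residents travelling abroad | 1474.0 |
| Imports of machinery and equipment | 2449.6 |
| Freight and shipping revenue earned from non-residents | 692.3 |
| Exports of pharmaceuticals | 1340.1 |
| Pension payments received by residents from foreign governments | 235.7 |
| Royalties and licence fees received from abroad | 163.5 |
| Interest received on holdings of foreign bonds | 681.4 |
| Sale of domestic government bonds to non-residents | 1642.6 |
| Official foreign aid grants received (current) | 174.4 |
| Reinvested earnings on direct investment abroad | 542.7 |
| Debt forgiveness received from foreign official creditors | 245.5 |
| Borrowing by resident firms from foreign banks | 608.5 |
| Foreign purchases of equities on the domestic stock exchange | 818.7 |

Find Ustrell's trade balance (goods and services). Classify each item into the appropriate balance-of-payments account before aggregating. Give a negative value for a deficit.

Goods: -2449.6 + 1340.1 - 3847.4 + 2598.0 = -2358.9
Services: 163.5 + 692.3 - 1474.0 = -618.2
Trade balance = -2358.9 + (-618.2) = -2977.1
(Excluded from the trade balance — secondary income: pension payments received by residents from foreign governments 235.7, official foreign aid grants received (current) 174.4; primary income: interest received on holdings of foreign bonds 681.4, reinvested earnings on direct investment abroad 542.7; financial account: sale of domestic government bonds to non-residents 1642.6, borrowing by resident firms from foreign banks 608.5, foreign purchases of equities on the domestic stock exchange 818.7; capital account: debt forgiveness received from foreign official creditors 245.5.)

-2977.1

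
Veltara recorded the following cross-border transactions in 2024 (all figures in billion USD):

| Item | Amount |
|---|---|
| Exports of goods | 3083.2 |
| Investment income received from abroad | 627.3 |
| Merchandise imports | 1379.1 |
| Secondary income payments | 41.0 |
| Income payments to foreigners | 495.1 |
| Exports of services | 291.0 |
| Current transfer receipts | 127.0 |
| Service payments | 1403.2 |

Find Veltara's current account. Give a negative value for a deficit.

810.1

Goods balance = 3083.2 - 1379.1 = 1704.1
Services balance = 291.0 - 1403.2 = -1112.2
Trade balance (goods + services) = 1704.1 + (-1112.2) = 591.9
Net primary income = 627.3 - 495.1 = 132.2
Net secondary income = 127.0 - 41.0 = 86.0
Current account = 591.9 + 132.2 + 86.0 = 810.1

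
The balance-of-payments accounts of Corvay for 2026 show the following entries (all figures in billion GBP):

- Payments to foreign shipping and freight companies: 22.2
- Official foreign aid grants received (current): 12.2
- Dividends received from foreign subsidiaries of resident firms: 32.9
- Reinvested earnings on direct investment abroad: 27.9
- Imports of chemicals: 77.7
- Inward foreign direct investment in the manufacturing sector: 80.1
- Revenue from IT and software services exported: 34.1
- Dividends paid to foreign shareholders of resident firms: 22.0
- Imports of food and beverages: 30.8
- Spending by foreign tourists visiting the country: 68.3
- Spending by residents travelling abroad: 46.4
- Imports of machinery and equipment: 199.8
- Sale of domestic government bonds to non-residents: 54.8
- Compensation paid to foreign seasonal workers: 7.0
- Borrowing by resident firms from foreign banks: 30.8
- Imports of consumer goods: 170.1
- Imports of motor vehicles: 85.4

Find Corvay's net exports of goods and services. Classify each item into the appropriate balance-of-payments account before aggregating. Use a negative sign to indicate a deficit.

Goods: -199.8 - 170.1 - 30.8 - 77.7 - 85.4 = -563.8
Services: 34.1 - 46.4 - 22.2 + 68.3 = 33.8
Trade balance = -563.8 + 33.8 = -530.0
(Excluded from the trade balance — secondary income: official foreign aid grants received (current) 12.2; primary income: dividends received from foreign subsidiaries of resident firms 32.9, reinvested earnings on direct investment abroad 27.9, dividends paid to foreign shareholders of resident firms 22.0, compensation paid to foreign seasonal workers 7.0; financial account: inward foreign direct investment in the manufacturing sector 80.1, sale of domestic government bonds to non-residents 54.8, borrowing by resident firms from foreign banks 30.8.)

-530.0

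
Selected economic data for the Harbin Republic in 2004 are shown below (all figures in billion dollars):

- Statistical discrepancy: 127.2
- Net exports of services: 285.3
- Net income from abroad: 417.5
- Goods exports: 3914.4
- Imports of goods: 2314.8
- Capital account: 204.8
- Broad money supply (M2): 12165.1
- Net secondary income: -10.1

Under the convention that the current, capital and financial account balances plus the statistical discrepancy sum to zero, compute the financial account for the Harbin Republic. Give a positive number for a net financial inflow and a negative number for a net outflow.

-2624.3

Goods balance = 3914.4 - 2314.8 = 1599.6
Services balance = 285.3
Trade balance (goods + services) = 1599.6 + 285.3 = 1884.9
Net primary income = 417.5
Net secondary income = -10.1
Current account = 1884.9 + 417.5 + (-10.1) = 2292.3
Financial account = -(2292.3 + 204.8 + 127.2) = -2624.3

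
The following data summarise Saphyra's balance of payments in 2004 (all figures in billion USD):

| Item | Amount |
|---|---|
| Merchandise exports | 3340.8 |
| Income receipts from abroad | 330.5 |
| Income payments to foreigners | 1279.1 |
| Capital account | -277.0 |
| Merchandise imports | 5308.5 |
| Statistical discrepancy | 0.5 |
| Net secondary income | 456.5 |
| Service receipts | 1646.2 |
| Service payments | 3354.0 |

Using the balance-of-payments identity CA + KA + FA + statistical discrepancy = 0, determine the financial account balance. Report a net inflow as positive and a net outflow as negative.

Goods balance = 3340.8 - 5308.5 = -1967.7
Services balance = 1646.2 - 3354.0 = -1707.8
Trade balance (goods + services) = -1967.7 + (-1707.8) = -3675.5
Net primary income = 330.5 - 1279.1 = -948.6
Net secondary income = 456.5
Current account = -3675.5 + (-948.6) + 456.5 = -4167.6
Financial account = -(-4167.6 + (-277.0) + 0.5) = 4444.1

4444.1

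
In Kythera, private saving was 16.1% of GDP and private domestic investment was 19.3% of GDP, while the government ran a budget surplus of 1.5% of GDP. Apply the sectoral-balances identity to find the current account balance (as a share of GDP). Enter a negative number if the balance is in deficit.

By the sectoral-balances identity, CA = (S_private - I) + (T - G).
Private balance = 16.1 - 19.3 = -3.2
Government balance (T - G) = 1.5
CA = -3.2 + 1.5 = -1.7

-1.7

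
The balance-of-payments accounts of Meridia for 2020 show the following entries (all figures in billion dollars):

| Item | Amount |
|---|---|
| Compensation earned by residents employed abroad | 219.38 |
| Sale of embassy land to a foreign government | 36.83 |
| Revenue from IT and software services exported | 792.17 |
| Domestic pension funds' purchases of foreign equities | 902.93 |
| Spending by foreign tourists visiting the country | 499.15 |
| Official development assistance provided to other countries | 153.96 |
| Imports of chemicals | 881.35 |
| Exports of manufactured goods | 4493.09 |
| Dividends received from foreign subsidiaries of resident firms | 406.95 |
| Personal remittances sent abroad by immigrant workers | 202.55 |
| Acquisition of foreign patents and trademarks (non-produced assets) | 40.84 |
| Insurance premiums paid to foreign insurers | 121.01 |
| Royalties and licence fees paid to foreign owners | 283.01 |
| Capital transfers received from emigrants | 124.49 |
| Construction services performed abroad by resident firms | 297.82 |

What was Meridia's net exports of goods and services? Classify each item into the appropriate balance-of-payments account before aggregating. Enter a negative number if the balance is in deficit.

Goods: 4493.09 - 881.35 = 3611.74
Services: -121.01 + 297.82 - 283.01 + 499.15 + 792.17 = 1185.12
Trade balance = 3611.74 + 1185.12 = 4796.86
(Excluded from the trade balance — primary income: compensation earned by residents employed abroad 219.38, dividends received from foreign subsidiaries of resident firms 406.95; capital account: sale of embassy land to a foreign government 36.83, acquisition of foreign patents and trademarks (non-produced assets) 40.84, capital transfers received from emigrants 124.49; financial account: domestic pension funds' purchases of foreign equities 902.93; secondary income: official development assistance provided to other countries 153.96, personal remittances sent abroad by immigrant workers 202.55.)

4796.86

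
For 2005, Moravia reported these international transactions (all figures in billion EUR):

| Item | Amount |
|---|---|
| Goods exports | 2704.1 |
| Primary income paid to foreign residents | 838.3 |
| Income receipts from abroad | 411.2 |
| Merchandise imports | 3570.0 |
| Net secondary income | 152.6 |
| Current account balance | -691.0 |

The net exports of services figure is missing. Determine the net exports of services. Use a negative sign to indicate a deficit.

449.4

Current account = goods balance + services balance + net primary income + net secondary income
Sum of the known components = -1140.4
Net exports of services = CA - (known components) = -691.0 - (-1140.4) = 449.4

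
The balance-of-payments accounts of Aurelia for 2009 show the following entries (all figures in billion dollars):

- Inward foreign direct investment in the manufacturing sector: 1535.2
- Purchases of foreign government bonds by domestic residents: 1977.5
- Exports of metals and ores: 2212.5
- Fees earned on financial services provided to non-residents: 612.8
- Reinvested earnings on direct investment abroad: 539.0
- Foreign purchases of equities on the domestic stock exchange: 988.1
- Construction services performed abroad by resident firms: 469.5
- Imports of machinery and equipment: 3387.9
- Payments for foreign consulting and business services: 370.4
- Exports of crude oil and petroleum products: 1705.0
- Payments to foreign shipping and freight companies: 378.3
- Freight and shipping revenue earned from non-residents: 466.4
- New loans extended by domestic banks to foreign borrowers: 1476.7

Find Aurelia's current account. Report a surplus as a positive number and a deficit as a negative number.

1868.6

Goods: 2212.5 - 3387.9 + 1705.0 = 529.6
Services: -370.4 + 612.8 + 469.5 - 378.3 + 466.4 = 800.0
Primary income: 539.0
Current account = 529.6 + 800.0 + 539.0 = 1868.6
(Excluded from the current account — financial account: inward foreign direct investment in the manufacturing sector 1535.2, purchases of foreign government bonds by domestic residents 1977.5, foreign purchases of equities on the domestic stock exchange 988.1, new loans extended by domestic banks to foreign borrowers 1476.7.)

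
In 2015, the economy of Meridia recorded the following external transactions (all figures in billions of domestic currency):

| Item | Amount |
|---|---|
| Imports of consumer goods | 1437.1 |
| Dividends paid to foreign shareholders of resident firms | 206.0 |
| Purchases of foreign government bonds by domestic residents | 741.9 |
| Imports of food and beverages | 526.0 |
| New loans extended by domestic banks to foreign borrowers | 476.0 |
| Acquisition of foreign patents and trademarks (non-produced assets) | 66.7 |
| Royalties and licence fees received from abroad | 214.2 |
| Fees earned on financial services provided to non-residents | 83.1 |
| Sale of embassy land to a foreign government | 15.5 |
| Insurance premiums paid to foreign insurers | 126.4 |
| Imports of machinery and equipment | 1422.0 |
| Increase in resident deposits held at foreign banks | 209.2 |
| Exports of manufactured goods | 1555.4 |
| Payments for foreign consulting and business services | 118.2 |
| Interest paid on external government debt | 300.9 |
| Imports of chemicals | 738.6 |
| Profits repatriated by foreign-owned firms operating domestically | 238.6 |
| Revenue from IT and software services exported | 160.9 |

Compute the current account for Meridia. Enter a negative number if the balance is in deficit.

Goods: 1555.4 - 738.6 - 526.0 - 1422.0 - 1437.1 = -2568.3
Services: 83.1 + 214.2 - 126.4 + 160.9 - 118.2 = 213.6
Primary income: -206.0 - 238.6 - 300.9 = -745.5
Current account = (-2568.3) + 213.6 + (-745.5) = -3100.2
(Excluded from the current account — financial account: purchases of foreign government bonds by domestic residents 741.9, new loans extended by domestic banks to foreign borrowers 476.0, increase in resident deposits held at foreign banks 209.2; capital account: acquisition of foreign patents and trademarks (non-produced assets) 66.7, sale of embassy land to a foreign government 15.5.)

-3100.2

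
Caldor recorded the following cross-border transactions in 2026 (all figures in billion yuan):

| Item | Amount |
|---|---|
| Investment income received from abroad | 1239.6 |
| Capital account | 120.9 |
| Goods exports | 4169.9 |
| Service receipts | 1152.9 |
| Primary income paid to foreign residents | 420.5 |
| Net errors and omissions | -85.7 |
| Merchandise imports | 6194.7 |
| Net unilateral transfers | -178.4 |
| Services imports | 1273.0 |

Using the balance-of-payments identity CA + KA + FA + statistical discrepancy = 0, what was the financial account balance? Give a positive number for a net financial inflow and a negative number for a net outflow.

Goods balance = 4169.9 - 6194.7 = -2024.8
Services balance = 1152.9 - 1273.0 = -120.1
Trade balance (goods + services) = -2024.8 + (-120.1) = -2144.9
Net primary income = 1239.6 - 420.5 = 819.1
Net secondary income = -178.4
Current account = -2144.9 + 819.1 + (-178.4) = -1504.2
Financial account = -(-1504.2 + 120.9 + (-85.7)) = 1469.0

1469.0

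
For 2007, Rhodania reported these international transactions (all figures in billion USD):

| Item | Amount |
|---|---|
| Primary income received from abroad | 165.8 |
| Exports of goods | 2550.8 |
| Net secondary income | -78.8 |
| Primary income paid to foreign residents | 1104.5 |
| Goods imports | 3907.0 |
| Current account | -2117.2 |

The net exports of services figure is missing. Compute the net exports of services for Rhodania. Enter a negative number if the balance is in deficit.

Current account = goods balance + services balance + net primary income + net secondary income
Sum of the known components = -2373.7
Net exports of services = CA - (known components) = -2117.2 - (-2373.7) = 256.5

256.5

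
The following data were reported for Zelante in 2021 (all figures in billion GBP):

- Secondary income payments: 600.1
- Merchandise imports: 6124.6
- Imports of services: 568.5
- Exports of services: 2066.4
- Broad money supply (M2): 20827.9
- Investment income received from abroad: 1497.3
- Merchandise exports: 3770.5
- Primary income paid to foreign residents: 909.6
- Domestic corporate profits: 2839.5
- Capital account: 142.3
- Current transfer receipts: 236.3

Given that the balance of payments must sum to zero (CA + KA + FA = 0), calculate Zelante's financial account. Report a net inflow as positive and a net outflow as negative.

490.0

Goods balance = 3770.5 - 6124.6 = -2354.1
Services balance = 2066.4 - 568.5 = 1497.9
Trade balance (goods + services) = -2354.1 + 1497.9 = -856.2
Net primary income = 1497.3 - 909.6 = 587.7
Net secondary income = 236.3 - 600.1 = -363.8
Current account = -856.2 + 587.7 + (-363.8) = -632.3
Financial account = -(-632.3 + 142.3) = 490.0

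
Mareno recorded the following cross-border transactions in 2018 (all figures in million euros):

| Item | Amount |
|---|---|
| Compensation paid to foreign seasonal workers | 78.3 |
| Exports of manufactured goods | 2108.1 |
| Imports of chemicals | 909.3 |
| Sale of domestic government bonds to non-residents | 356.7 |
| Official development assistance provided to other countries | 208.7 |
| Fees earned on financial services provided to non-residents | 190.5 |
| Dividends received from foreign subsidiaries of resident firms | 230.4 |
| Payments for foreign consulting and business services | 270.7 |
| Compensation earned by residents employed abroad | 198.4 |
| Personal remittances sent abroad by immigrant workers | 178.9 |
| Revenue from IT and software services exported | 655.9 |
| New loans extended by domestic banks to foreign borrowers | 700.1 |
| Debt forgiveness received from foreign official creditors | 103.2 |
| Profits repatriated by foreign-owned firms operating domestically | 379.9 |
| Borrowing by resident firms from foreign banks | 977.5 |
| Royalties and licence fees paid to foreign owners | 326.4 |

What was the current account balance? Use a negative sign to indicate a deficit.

Goods: 2108.1 - 909.3 = 1198.8
Services: 190.5 - 326.4 - 270.7 + 655.9 = 249.3
Primary income: -78.3 + 198.4 + 230.4 - 379.9 = -29.4
Secondary income: -178.9 - 208.7 = -387.6
Current account = 1198.8 + 249.3 + (-29.4) + (-387.6) = 1031.1
(Excluded from the current account — financial account: sale of domestic government bonds to non-residents 356.7, new loans extended by domestic banks to foreign borrowers 700.1, borrowing by resident firms from foreign banks 977.5; capital account: debt forgiveness received from foreign official creditors 103.2.)

1031.1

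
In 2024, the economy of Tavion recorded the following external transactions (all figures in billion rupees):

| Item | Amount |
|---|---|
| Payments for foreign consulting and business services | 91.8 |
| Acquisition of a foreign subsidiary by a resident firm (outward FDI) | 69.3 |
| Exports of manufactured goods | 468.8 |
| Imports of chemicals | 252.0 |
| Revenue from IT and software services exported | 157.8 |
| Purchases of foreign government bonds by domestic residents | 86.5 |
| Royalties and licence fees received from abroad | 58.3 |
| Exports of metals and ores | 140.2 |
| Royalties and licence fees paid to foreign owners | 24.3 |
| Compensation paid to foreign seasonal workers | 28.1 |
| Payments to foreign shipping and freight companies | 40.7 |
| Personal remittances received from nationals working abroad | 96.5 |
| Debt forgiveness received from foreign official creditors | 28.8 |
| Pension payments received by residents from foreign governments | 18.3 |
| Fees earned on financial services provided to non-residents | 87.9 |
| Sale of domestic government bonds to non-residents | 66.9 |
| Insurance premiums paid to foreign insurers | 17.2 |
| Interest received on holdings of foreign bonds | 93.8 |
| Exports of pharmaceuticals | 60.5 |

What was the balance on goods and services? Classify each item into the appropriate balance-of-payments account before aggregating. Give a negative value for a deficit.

547.5

Goods: 140.2 + 468.8 + 60.5 - 252.0 = 417.5
Services: -91.8 + 157.8 + 87.9 + 58.3 - 40.7 - 24.3 - 17.2 = 130.0
Trade balance = 417.5 + 130.0 = 547.5
(Excluded from the trade balance — financial account: acquisition of a foreign subsidiary by a resident firm (outward FDI) 69.3, purchases of foreign government bonds by domestic residents 86.5, sale of domestic government bonds to non-residents 66.9; primary income: compensation paid to foreign seasonal workers 28.1, interest received on holdings of foreign bonds 93.8; secondary income: personal remittances received from nationals working abroad 96.5, pension payments received by residents from foreign governments 18.3; capital account: debt forgiveness received from foreign official creditors 28.8.)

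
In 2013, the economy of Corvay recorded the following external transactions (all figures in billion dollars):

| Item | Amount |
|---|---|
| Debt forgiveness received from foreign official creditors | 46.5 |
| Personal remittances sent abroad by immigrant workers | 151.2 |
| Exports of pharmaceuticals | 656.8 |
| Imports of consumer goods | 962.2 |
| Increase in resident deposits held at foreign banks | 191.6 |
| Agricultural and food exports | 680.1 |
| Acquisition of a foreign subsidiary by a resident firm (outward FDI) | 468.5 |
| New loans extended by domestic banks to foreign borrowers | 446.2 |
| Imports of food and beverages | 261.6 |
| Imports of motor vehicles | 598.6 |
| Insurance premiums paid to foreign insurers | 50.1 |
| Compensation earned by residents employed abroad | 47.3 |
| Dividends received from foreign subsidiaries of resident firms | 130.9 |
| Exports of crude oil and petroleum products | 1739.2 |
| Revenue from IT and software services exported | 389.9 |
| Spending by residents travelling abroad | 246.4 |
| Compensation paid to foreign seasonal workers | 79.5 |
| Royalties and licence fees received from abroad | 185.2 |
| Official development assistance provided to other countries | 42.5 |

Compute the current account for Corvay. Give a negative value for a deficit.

Goods: 656.8 - 598.6 - 261.6 + 680.1 + 1739.2 - 962.2 = 1253.7
Services: -50.1 + 185.2 + 389.9 - 246.4 = 278.6
Primary income: 130.9 - 79.5 + 47.3 = 98.7
Secondary income: -42.5 - 151.2 = -193.7
Current account = 1253.7 + 278.6 + 98.7 + (-193.7) = 1437.3
(Excluded from the current account — capital account: debt forgiveness received from foreign official creditors 46.5; financial account: increase in resident deposits held at foreign banks 191.6, acquisition of a foreign subsidiary by a resident firm (outward FDI) 468.5, new loans extended by domestic banks to foreign borrowers 446.2.)

1437.3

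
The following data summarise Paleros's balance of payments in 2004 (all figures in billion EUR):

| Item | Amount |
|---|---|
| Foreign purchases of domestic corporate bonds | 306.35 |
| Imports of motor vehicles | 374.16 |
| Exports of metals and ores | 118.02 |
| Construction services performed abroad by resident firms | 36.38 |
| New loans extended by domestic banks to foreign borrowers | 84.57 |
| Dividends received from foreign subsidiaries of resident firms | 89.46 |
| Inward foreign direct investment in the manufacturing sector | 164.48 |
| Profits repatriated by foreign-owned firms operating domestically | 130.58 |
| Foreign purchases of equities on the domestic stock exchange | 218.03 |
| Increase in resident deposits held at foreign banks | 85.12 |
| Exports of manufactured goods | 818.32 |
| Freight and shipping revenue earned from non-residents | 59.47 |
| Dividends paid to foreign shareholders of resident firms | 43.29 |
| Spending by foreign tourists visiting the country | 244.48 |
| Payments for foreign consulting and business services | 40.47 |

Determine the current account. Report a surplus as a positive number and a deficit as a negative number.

Goods: 118.02 - 374.16 + 818.32 = 562.18
Services: 36.38 + 59.47 - 40.47 + 244.48 = 299.86
Primary income: -130.58 + 89.46 - 43.29 = -84.41
Current account = 562.18 + 299.86 + (-84.41) = 777.63
(Excluded from the current account — financial account: foreign purchases of domestic corporate bonds 306.35, new loans extended by domestic banks to foreign borrowers 84.57, inward foreign direct investment in the manufacturing sector 164.48, foreign purchases of equities on the domestic stock exchange 218.03, increase in resident deposits held at foreign banks 85.12.)

777.63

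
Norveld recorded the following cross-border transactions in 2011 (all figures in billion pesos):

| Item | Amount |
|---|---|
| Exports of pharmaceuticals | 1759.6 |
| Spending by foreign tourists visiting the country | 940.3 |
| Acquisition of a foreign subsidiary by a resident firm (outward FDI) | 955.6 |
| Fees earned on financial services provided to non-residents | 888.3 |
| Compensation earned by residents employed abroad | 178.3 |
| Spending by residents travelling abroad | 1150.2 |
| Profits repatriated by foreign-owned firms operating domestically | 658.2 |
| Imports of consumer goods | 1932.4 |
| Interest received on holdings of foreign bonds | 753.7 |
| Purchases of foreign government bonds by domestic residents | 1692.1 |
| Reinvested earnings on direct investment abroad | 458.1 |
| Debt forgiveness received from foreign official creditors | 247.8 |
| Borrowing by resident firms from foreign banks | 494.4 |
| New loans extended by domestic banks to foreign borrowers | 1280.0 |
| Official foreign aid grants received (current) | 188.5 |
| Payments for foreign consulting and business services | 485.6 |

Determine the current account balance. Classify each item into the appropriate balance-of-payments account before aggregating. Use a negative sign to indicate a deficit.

940.4

Goods: -1932.4 + 1759.6 = -172.8
Services: -1150.2 - 485.6 + 940.3 + 888.3 = 192.8
Primary income: -658.2 + 178.3 + 753.7 + 458.1 = 731.9
Secondary income: 188.5
Current account = (-172.8) + 192.8 + 731.9 + 188.5 = 940.4
(Excluded from the current account — financial account: acquisition of a foreign subsidiary by a resident firm (outward FDI) 955.6, purchases of foreign government bonds by domestic residents 1692.1, borrowing by resident firms from foreign banks 494.4, new loans extended by domestic banks to foreign borrowers 1280.0; capital account: debt forgiveness received from foreign official creditors 247.8.)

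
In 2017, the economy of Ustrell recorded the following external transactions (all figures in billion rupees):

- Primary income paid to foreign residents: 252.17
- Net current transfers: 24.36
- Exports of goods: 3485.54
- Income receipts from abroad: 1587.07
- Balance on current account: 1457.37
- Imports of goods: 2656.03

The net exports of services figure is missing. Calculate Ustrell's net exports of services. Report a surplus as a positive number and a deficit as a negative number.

-731.40

Current account = goods balance + services balance + net primary income + net secondary income
Sum of the known components = 2188.77
Net exports of services = CA - (known components) = 1457.37 - 2188.77 = -731.40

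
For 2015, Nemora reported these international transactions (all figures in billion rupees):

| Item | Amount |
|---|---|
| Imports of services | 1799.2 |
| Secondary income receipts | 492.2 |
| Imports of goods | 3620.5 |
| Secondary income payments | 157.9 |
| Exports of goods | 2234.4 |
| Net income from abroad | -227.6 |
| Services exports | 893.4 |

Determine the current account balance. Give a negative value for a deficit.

-2185.2

Goods balance = 2234.4 - 3620.5 = -1386.1
Services balance = 893.4 - 1799.2 = -905.8
Trade balance (goods + services) = -1386.1 + (-905.8) = -2291.9
Net primary income = -227.6
Net secondary income = 492.2 - 157.9 = 334.3
Current account = -2291.9 + (-227.6) + 334.3 = -2185.2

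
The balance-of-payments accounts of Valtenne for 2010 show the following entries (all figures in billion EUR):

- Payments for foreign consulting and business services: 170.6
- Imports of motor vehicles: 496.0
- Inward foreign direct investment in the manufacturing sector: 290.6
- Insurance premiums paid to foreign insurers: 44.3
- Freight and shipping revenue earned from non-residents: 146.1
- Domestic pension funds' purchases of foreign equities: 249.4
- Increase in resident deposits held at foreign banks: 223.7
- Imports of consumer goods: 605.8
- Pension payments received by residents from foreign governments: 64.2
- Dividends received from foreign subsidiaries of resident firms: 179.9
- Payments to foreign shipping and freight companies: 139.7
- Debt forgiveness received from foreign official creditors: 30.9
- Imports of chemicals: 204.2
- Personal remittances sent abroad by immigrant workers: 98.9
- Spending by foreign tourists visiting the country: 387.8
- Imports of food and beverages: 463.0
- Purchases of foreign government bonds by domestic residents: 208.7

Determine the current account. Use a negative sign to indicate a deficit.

-1444.5

Goods: -204.2 - 463.0 - 605.8 - 496.0 = -1769.0
Services: 146.1 - 170.6 - 139.7 - 44.3 + 387.8 = 179.3
Primary income: 179.9
Secondary income: 64.2 - 98.9 = -34.7
Current account = (-1769.0) + 179.3 + 179.9 + (-34.7) = -1444.5
(Excluded from the current account — financial account: inward foreign direct investment in the manufacturing sector 290.6, domestic pension funds' purchases of foreign equities 249.4, increase in resident deposits held at foreign banks 223.7, purchases of foreign government bonds by domestic residents 208.7; capital account: debt forgiveness received from foreign official creditors 30.9.)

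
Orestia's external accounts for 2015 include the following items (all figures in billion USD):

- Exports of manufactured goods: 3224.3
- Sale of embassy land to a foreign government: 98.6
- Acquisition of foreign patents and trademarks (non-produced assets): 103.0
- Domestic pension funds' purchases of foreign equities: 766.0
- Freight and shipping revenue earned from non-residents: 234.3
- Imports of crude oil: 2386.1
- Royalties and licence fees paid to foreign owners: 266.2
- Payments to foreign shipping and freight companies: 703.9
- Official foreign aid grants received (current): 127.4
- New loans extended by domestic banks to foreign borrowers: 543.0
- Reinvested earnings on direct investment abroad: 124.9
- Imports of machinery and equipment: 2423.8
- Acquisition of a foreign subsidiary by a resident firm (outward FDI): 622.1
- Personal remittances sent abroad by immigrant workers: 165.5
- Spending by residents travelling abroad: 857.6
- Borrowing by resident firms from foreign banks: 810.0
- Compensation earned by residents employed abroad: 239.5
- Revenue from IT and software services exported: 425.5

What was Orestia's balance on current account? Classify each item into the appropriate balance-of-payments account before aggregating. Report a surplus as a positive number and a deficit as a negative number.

-2427.2

Goods: 3224.3 - 2386.1 - 2423.8 = -1585.6
Services: -857.6 + 234.3 - 703.9 + 425.5 - 266.2 = -1167.9
Primary income: 124.9 + 239.5 = 364.4
Secondary income: -165.5 + 127.4 = -38.1
Current account = (-1585.6) + (-1167.9) + 364.4 + (-38.1) = -2427.2
(Excluded from the current account — capital account: sale of embassy land to a foreign government 98.6, acquisition of foreign patents and trademarks (non-produced assets) 103.0; financial account: domestic pension funds' purchases of foreign equities 766.0, new loans extended by domestic banks to foreign borrowers 543.0, acquisition of a foreign subsidiary by a resident firm (outward FDI) 622.1, borrowing by resident firms from foreign banks 810.0.)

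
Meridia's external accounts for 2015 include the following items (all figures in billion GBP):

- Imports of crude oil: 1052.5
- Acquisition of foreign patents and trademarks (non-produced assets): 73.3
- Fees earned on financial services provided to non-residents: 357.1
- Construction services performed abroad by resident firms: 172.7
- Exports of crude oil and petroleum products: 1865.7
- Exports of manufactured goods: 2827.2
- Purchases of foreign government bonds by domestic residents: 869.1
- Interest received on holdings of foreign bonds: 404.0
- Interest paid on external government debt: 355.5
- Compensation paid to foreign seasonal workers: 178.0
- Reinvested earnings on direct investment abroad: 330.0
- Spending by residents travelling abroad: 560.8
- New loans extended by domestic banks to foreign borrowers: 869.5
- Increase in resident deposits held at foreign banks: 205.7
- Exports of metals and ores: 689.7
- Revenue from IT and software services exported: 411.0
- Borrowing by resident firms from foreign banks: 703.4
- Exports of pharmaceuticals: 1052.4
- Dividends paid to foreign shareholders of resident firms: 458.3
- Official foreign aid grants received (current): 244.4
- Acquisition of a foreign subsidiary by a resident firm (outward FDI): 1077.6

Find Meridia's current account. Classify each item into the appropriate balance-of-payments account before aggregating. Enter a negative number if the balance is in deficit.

Goods: 1865.7 - 1052.5 + 1052.4 + 689.7 + 2827.2 = 5382.5
Services: 172.7 - 560.8 + 411.0 + 357.1 = 380.0
Primary income: -458.3 + 404.0 - 178.0 + 330.0 - 355.5 = -257.8
Secondary income: 244.4
Current account = 5382.5 + 380.0 + (-257.8) + 244.4 = 5749.1
(Excluded from the current account — capital account: acquisition of foreign patents and trademarks (non-produced assets) 73.3; financial account: purchases of foreign government bonds by domestic residents 869.1, new loans extended by domestic banks to foreign borrowers 869.5, increase in resident deposits held at foreign banks 205.7, borrowing by resident firms from foreign banks 703.4, acquisition of a foreign subsidiary by a resident firm (outward FDI) 1077.6.)

5749.1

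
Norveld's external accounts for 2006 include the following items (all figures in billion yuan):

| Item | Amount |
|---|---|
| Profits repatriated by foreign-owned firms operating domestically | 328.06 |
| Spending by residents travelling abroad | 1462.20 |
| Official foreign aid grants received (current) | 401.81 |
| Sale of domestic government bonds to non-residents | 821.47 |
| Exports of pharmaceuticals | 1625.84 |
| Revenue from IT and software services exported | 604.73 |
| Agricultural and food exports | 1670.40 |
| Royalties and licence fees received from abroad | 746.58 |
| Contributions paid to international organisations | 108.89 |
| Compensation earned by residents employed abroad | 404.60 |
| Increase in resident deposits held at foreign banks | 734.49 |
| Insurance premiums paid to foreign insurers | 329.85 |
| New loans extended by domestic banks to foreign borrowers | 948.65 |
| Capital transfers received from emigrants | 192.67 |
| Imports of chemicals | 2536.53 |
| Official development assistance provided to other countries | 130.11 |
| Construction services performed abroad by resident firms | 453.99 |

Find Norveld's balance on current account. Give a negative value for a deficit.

Goods: 1625.84 + 1670.40 - 2536.53 = 759.71
Services: 604.73 - 329.85 + 453.99 - 1462.20 + 746.58 = 13.25
Primary income: 404.60 - 328.06 = 76.54
Secondary income: -130.11 - 108.89 + 401.81 = 162.81
Current account = 759.71 + 13.25 + 76.54 + 162.81 = 1012.31
(Excluded from the current account — financial account: sale of domestic government bonds to non-residents 821.47, increase in resident deposits held at foreign banks 734.49, new loans extended by domestic banks to foreign borrowers 948.65; capital account: capital transfers received from emigrants 192.67.)

1012.31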